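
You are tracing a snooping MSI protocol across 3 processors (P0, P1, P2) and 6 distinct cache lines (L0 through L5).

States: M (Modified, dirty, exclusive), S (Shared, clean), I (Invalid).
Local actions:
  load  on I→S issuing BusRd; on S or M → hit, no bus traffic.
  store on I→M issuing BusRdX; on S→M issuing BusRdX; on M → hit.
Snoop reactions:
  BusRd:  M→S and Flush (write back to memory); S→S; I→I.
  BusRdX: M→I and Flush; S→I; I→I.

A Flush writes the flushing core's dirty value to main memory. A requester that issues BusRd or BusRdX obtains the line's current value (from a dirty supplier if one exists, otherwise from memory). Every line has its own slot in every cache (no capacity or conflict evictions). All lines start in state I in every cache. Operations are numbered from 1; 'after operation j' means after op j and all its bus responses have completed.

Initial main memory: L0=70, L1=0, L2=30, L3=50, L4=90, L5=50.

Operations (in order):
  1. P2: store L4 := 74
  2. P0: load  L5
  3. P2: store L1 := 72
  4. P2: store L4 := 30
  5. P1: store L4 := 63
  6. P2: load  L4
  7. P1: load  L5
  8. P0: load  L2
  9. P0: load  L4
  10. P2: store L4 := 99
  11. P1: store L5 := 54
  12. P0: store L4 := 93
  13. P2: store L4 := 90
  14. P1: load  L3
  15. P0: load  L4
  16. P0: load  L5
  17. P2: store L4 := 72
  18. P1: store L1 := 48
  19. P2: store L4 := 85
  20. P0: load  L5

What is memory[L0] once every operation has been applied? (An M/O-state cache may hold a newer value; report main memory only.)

memory[L0] = 70

step 1: P2: store L4 := 74  ⟶  IIM  (L4)  txn=BusRdX  M[L4]=90
step 2: P0: load  L5  ⟶  SII  (L5)  txn=BusRd  M[L5]=50
step 3: P2: store L1 := 72  ⟶  IIM  (L1)  txn=BusRdX  M[L1]=0
step 4: P2: store L4 := 30  ⟶  IIM  (L4)  txn=∅  M[L4]=90
step 5: P1: store L4 := 63  ⟶  IMI  (L4)  txn=BusRdX+Flush  M[L4]=30
step 6: P2: load  L4  ⟶  ISS  (L4)  txn=BusRd+Flush  M[L4]=63
step 7: P1: load  L5  ⟶  SSI  (L5)  txn=BusRd  M[L5]=50
step 8: P0: load  L2  ⟶  SII  (L2)  txn=BusRd  M[L2]=30
step 9: P0: load  L4  ⟶  SSS  (L4)  txn=BusRd  M[L4]=63
step 10: P2: store L4 := 99  ⟶  IIM  (L4)  txn=BusRdX  M[L4]=63
step 11: P1: store L5 := 54  ⟶  IMI  (L5)  txn=BusRdX  M[L5]=50
step 12: P0: store L4 := 93  ⟶  MII  (L4)  txn=BusRdX+Flush  M[L4]=99
step 13: P2: store L4 := 90  ⟶  IIM  (L4)  txn=BusRdX+Flush  M[L4]=93
step 14: P1: load  L3  ⟶  ISI  (L3)  txn=BusRd  M[L3]=50
step 15: P0: load  L4  ⟶  SIS  (L4)  txn=BusRd+Flush  M[L4]=90
step 16: P0: load  L5  ⟶  SSI  (L5)  txn=BusRd+Flush  M[L5]=54
step 17: P2: store L4 := 72  ⟶  IIM  (L4)  txn=BusRdX  M[L4]=90
step 18: P1: store L1 := 48  ⟶  IMI  (L1)  txn=BusRdX+Flush  M[L1]=72
step 19: P2: store L4 := 85  ⟶  IIM  (L4)  txn=∅  M[L4]=90
step 20: P0: load  L5  ⟶  SSI  (L5)  txn=∅  M[L5]=54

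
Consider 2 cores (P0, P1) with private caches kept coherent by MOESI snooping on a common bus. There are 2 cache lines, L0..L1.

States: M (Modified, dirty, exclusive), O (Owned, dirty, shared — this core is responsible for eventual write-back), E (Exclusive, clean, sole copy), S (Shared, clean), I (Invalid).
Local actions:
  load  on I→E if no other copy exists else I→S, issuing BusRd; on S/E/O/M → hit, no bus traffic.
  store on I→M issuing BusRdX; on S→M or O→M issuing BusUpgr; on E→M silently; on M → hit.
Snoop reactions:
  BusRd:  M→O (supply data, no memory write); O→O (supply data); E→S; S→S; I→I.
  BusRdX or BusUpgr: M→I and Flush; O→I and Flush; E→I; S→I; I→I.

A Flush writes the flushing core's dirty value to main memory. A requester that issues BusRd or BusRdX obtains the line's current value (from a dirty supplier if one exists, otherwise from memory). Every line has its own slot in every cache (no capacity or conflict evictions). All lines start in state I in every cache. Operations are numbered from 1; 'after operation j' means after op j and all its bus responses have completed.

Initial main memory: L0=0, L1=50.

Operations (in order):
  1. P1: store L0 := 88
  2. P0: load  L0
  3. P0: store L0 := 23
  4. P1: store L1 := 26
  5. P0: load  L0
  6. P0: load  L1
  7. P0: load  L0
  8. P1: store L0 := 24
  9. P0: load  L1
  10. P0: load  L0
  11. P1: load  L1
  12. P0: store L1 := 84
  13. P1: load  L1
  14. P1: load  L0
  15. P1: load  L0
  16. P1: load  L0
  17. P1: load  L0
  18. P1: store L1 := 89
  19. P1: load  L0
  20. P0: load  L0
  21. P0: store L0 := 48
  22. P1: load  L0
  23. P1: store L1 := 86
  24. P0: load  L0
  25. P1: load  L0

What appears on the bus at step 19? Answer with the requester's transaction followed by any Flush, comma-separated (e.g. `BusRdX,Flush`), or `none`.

bus = none

step 1: P1: store L0 := 88  ⟶  IM  (L0)  txn=BusRdX  M[L0]=0
step 2: P0: load  L0  ⟶  SO  (L0)  txn=BusRd  M[L0]=0
step 3: P0: store L0 := 23  ⟶  MI  (L0)  txn=BusUpgr+Flush  M[L0]=88
step 4: P1: store L1 := 26  ⟶  IM  (L1)  txn=BusRdX  M[L1]=50
step 5: P0: load  L0  ⟶  MI  (L0)  txn=∅  M[L0]=88
step 6: P0: load  L1  ⟶  SO  (L1)  txn=BusRd  M[L1]=50
step 7: P0: load  L0  ⟶  MI  (L0)  txn=∅  M[L0]=88
step 8: P1: store L0 := 24  ⟶  IM  (L0)  txn=BusRdX+Flush  M[L0]=23
step 9: P0: load  L1  ⟶  SO  (L1)  txn=∅  M[L1]=50
step 10: P0: load  L0  ⟶  SO  (L0)  txn=BusRd  M[L0]=23
step 11: P1: load  L1  ⟶  SO  (L1)  txn=∅  M[L1]=50
step 12: P0: store L1 := 84  ⟶  MI  (L1)  txn=BusUpgr+Flush  M[L1]=26
step 13: P1: load  L1  ⟶  OS  (L1)  txn=BusRd  M[L1]=26
step 14: P1: load  L0  ⟶  SO  (L0)  txn=∅  M[L0]=23
step 15: P1: load  L0  ⟶  SO  (L0)  txn=∅  M[L0]=23
step 16: P1: load  L0  ⟶  SO  (L0)  txn=∅  M[L0]=23
step 17: P1: load  L0  ⟶  SO  (L0)  txn=∅  M[L0]=23
step 18: P1: store L1 := 89  ⟶  IM  (L1)  txn=BusUpgr+Flush  M[L1]=84
step 19: P1: load  L0  ⟶  SO  (L0)  txn=∅  M[L0]=23
step 20: P0: load  L0  ⟶  SO  (L0)  txn=∅  M[L0]=23
step 21: P0: store L0 := 48  ⟶  MI  (L0)  txn=BusUpgr+Flush  M[L0]=24
step 22: P1: load  L0  ⟶  OS  (L0)  txn=BusRd  M[L0]=24
step 23: P1: store L1 := 86  ⟶  IM  (L1)  txn=∅  M[L1]=84
step 24: P0: load  L0  ⟶  OS  (L0)  txn=∅  M[L0]=24
step 25: P1: load  L0  ⟶  OS  (L0)  txn=∅  M[L0]=24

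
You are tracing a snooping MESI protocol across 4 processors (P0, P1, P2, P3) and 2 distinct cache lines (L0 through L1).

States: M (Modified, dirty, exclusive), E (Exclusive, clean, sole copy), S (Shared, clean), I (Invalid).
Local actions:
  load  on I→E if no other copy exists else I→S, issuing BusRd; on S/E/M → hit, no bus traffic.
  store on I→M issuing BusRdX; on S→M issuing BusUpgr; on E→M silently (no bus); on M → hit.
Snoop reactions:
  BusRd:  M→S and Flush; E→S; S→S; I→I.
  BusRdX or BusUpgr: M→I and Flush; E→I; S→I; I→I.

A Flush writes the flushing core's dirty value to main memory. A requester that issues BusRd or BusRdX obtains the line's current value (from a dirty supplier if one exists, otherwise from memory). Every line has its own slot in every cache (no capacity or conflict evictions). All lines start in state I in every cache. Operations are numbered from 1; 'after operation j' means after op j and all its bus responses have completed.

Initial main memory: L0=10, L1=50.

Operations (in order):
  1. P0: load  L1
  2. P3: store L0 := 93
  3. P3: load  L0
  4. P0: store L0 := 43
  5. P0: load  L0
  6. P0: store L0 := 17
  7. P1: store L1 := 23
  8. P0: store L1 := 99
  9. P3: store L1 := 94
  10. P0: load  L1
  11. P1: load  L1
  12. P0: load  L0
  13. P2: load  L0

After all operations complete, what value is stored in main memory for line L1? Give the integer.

step 1: P0: load  L1  ⟶  EIII  (L1)  txn=BusRd  M[L1]=50
step 2: P3: store L0 := 93  ⟶  IIIM  (L0)  txn=BusRdX  M[L0]=10
step 3: P3: load  L0  ⟶  IIIM  (L0)  txn=∅  M[L0]=10
step 4: P0: store L0 := 43  ⟶  MIII  (L0)  txn=BusRdX+Flush  M[L0]=93
step 5: P0: load  L0  ⟶  MIII  (L0)  txn=∅  M[L0]=93
step 6: P0: store L0 := 17  ⟶  MIII  (L0)  txn=∅  M[L0]=93
step 7: P1: store L1 := 23  ⟶  IMII  (L1)  txn=BusRdX  M[L1]=50
step 8: P0: store L1 := 99  ⟶  MIII  (L1)  txn=BusRdX+Flush  M[L1]=23
step 9: P3: store L1 := 94  ⟶  IIIM  (L1)  txn=BusRdX+Flush  M[L1]=99
step 10: P0: load  L1  ⟶  SIIS  (L1)  txn=BusRd+Flush  M[L1]=94
step 11: P1: load  L1  ⟶  SSIS  (L1)  txn=BusRd  M[L1]=94
step 12: P0: load  L0  ⟶  MIII  (L0)  txn=∅  M[L0]=93
step 13: P2: load  L0  ⟶  SISI  (L0)  txn=BusRd+Flush  M[L0]=17

memory[L1] = 94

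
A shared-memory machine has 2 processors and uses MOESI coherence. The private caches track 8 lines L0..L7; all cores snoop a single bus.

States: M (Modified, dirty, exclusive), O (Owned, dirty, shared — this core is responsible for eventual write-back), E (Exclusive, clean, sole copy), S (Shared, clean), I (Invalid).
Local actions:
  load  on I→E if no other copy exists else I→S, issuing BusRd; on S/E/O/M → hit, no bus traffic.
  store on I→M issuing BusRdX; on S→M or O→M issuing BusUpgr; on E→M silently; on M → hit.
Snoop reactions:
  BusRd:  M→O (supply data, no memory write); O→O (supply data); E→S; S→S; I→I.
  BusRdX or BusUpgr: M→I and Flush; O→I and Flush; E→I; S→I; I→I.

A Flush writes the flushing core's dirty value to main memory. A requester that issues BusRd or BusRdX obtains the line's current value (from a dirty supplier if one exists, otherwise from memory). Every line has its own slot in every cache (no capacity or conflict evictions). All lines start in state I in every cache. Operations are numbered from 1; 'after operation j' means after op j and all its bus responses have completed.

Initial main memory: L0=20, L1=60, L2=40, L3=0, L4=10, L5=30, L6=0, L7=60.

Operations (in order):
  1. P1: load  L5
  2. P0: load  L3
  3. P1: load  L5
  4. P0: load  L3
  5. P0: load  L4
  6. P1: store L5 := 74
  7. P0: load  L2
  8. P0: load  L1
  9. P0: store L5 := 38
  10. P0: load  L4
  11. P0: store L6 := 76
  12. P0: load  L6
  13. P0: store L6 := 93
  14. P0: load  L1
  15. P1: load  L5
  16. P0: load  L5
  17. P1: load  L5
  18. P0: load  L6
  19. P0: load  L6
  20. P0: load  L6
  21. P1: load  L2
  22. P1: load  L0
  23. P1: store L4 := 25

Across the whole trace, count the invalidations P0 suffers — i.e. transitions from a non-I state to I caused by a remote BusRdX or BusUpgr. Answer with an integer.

[1] P1: load  L5 | P0:I, P1:E(30) | bus: BusRd
[2] P0: load  L3 | P0:E(0), P1:I | bus: BusRd
[3] P1: load  L5 | P0:I, P1:E(30) | bus: none
[4] P0: load  L3 | P0:E(0), P1:I | bus: none
[5] P0: load  L4 | P0:E(10), P1:I | bus: BusRd
[6] P1: store L5 := 74 | P0:I, P1:M(74) | bus: none
[7] P0: load  L2 | P0:E(40), P1:I | bus: BusRd
[8] P0: load  L1 | P0:E(60), P1:I | bus: BusRd
[9] P0: store L5 := 38 | P0:M(38), P1:I | bus: BusRdX,Flush
[10] P0: load  L4 | P0:E(10), P1:I | bus: none
[11] P0: store L6 := 76 | P0:M(76), P1:I | bus: BusRdX
[12] P0: load  L6 | P0:M(76), P1:I | bus: none
[13] P0: store L6 := 93 | P0:M(93), P1:I | bus: none
[14] P0: load  L1 | P0:E(60), P1:I | bus: none
[15] P1: load  L5 | P0:O(38), P1:S(38) | bus: BusRd
[16] P0: load  L5 | P0:O(38), P1:S(38) | bus: none
[17] P1: load  L5 | P0:O(38), P1:S(38) | bus: none
[18] P0: load  L6 | P0:M(93), P1:I | bus: none
[19] P0: load  L6 | P0:M(93), P1:I | bus: none
[20] P0: load  L6 | P0:M(93), P1:I | bus: none
[21] P1: load  L2 | P0:S(40), P1:S(40) | bus: BusRd
[22] P1: load  L0 | P0:I, P1:E(20) | bus: BusRd
[23] P1: store L4 := 25 | P0:I, P1:M(25) | bus: BusRdX

invalidations = 1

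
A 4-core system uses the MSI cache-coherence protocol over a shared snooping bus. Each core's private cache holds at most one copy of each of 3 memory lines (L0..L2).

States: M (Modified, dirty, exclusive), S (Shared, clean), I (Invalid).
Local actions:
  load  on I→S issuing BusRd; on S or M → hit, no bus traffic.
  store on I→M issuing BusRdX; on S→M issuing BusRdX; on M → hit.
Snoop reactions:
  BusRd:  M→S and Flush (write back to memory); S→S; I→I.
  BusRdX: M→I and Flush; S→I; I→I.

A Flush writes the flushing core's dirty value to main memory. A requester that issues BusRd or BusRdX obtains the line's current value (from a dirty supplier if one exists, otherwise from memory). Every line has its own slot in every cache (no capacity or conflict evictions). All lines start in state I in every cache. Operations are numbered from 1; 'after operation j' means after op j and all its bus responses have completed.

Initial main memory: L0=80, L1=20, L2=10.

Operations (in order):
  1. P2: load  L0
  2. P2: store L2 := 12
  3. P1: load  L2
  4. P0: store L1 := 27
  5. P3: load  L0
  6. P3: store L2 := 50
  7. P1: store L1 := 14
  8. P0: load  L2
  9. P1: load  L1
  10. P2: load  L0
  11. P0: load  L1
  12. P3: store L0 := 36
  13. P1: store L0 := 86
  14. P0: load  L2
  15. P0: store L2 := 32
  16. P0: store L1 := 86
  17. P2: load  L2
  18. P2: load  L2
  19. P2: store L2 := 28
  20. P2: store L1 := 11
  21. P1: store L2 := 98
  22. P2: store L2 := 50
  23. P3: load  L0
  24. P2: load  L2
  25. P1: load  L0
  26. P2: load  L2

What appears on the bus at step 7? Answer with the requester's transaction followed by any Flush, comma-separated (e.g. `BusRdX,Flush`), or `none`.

  op1 P2: load  L0 → I/I/S/I on L0; bus BusRd; mem=80
  op2 P2: store L2 := 12 → I/I/M/I on L2; bus BusRdX; mem=10
  op3 P1: load  L2 → I/S/S/I on L2; bus BusRd Flush; mem=12
  op4 P0: store L1 := 27 → M/I/I/I on L1; bus BusRdX; mem=20
  op5 P3: load  L0 → I/I/S/S on L0; bus BusRd; mem=80
  op6 P3: store L2 := 50 → I/I/I/M on L2; bus BusRdX; mem=12
  op7 P1: store L1 := 14 → I/M/I/I on L1; bus BusRdX Flush; mem=27
  op8 P0: load  L2 → S/I/I/S on L2; bus BusRd Flush; mem=50
  op9 P1: load  L1 → I/M/I/I on L1; bus (none); mem=27
  op10 P2: load  L0 → I/I/S/S on L0; bus (none); mem=80
  op11 P0: load  L1 → S/S/I/I on L1; bus BusRd Flush; mem=14
  op12 P3: store L0 := 36 → I/I/I/M on L0; bus BusRdX; mem=80
  op13 P1: store L0 := 86 → I/M/I/I on L0; bus BusRdX Flush; mem=36
  op14 P0: load  L2 → S/I/I/S on L2; bus (none); mem=50
  op15 P0: store L2 := 32 → M/I/I/I on L2; bus BusRdX; mem=50
  op16 P0: store L1 := 86 → M/I/I/I on L1; bus BusRdX; mem=14
  op17 P2: load  L2 → S/I/S/I on L2; bus BusRd Flush; mem=32
  op18 P2: load  L2 → S/I/S/I on L2; bus (none); mem=32
  op19 P2: store L2 := 28 → I/I/M/I on L2; bus BusRdX; mem=32
  op20 P2: store L1 := 11 → I/I/M/I on L1; bus BusRdX Flush; mem=86
  op21 P1: store L2 := 98 → I/M/I/I on L2; bus BusRdX Flush; mem=28
  op22 P2: store L2 := 50 → I/I/M/I on L2; bus BusRdX Flush; mem=98
  op23 P3: load  L0 → I/S/I/S on L0; bus BusRd Flush; mem=86
  op24 P2: load  L2 → I/I/M/I on L2; bus (none); mem=98
  op25 P1: load  L0 → I/S/I/S on L0; bus (none); mem=86
  op26 P2: load  L2 → I/I/M/I on L2; bus (none); mem=98

bus = BusRdX,Flush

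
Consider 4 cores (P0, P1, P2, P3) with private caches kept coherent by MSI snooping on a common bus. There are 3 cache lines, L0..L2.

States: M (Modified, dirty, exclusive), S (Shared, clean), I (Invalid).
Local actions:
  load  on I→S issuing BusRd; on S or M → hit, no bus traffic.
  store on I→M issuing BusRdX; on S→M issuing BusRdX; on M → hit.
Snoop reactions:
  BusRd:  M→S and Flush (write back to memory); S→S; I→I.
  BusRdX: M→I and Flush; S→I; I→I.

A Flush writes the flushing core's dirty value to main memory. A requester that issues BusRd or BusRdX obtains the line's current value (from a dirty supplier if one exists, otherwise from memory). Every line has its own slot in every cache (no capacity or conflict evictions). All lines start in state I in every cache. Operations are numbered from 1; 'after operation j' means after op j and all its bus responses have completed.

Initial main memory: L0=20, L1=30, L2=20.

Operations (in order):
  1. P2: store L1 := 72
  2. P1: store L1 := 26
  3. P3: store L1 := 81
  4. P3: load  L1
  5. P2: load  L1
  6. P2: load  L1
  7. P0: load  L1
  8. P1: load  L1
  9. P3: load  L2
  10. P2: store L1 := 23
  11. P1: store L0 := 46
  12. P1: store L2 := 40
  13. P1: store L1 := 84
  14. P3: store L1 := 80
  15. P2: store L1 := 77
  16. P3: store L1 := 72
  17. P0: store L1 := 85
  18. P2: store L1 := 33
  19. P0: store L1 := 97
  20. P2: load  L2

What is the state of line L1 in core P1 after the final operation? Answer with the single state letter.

state = I

  op1 P2: store L1 := 72 → I/I/M/I on L1; bus BusRdX; mem=30
  op2 P1: store L1 := 26 → I/M/I/I on L1; bus BusRdX Flush; mem=72
  op3 P3: store L1 := 81 → I/I/I/M on L1; bus BusRdX Flush; mem=26
  op4 P3: load  L1 → I/I/I/M on L1; bus (none); mem=26
  op5 P2: load  L1 → I/I/S/S on L1; bus BusRd Flush; mem=81
  op6 P2: load  L1 → I/I/S/S on L1; bus (none); mem=81
  op7 P0: load  L1 → S/I/S/S on L1; bus BusRd; mem=81
  op8 P1: load  L1 → S/S/S/S on L1; bus BusRd; mem=81
  op9 P3: load  L2 → I/I/I/S on L2; bus BusRd; mem=20
  op10 P2: store L1 := 23 → I/I/M/I on L1; bus BusRdX; mem=81
  op11 P1: store L0 := 46 → I/M/I/I on L0; bus BusRdX; mem=20
  op12 P1: store L2 := 40 → I/M/I/I on L2; bus BusRdX; mem=20
  op13 P1: store L1 := 84 → I/M/I/I on L1; bus BusRdX Flush; mem=23
  op14 P3: store L1 := 80 → I/I/I/M on L1; bus BusRdX Flush; mem=84
  op15 P2: store L1 := 77 → I/I/M/I on L1; bus BusRdX Flush; mem=80
  op16 P3: store L1 := 72 → I/I/I/M on L1; bus BusRdX Flush; mem=77
  op17 P0: store L1 := 85 → M/I/I/I on L1; bus BusRdX Flush; mem=72
  op18 P2: store L1 := 33 → I/I/M/I on L1; bus BusRdX Flush; mem=85
  op19 P0: store L1 := 97 → M/I/I/I on L1; bus BusRdX Flush; mem=33
  op20 P2: load  L2 → I/S/S/I on L2; bus BusRd Flush; mem=40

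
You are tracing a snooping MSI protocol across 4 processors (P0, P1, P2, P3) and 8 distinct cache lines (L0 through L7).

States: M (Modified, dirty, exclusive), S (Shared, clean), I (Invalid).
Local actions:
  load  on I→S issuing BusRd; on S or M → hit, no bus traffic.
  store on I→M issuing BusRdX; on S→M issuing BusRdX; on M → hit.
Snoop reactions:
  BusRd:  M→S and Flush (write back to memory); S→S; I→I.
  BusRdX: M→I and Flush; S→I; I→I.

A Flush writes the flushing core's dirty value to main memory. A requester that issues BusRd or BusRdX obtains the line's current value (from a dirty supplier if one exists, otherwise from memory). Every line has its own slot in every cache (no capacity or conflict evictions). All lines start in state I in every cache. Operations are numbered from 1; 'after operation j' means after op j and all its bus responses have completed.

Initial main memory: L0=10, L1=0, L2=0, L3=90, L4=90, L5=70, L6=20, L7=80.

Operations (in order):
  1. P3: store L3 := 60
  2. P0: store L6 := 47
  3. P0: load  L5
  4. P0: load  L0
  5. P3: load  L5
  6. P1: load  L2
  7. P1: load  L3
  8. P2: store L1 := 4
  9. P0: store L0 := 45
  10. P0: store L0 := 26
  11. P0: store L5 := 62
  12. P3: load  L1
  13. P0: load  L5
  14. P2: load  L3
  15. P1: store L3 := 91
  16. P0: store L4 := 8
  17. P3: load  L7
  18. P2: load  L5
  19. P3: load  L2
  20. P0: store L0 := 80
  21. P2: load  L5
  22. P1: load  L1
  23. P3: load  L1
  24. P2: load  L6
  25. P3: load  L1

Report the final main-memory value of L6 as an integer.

1. P3: store L3 := 60  bus=[BusRdX]  L3: P0=I P1=I P2=I P3=M  mem[L3]=90
2. P0: store L6 := 47  bus=[BusRdX]  L6: P0=M P1=I P2=I P3=I  mem[L6]=20
3. P0: load  L5  bus=[BusRd]  L5: P0=S P1=I P2=I P3=I  mem[L5]=70
4. P0: load  L0  bus=[BusRd]  L0: P0=S P1=I P2=I P3=I  mem[L0]=10
5. P3: load  L5  bus=[BusRd]  L5: P0=S P1=I P2=I P3=S  mem[L5]=70
6. P1: load  L2  bus=[BusRd]  L2: P0=I P1=S P2=I P3=I  mem[L2]=0
7. P1: load  L3  bus=[BusRd,Flush]  L3: P0=I P1=S P2=I P3=S  mem[L3]=60
8. P2: store L1 := 4  bus=[BusRdX]  L1: P0=I P1=I P2=M P3=I  mem[L1]=0
9. P0: store L0 := 45  bus=[BusRdX]  L0: P0=M P1=I P2=I P3=I  mem[L0]=10
10. P0: store L0 := 26  bus=[-]  L0: P0=M P1=I P2=I P3=I  mem[L0]=10
11. P0: store L5 := 62  bus=[BusRdX]  L5: P0=M P1=I P2=I P3=I  mem[L5]=70
12. P3: load  L1  bus=[BusRd,Flush]  L1: P0=I P1=I P2=S P3=S  mem[L1]=4
13. P0: load  L5  bus=[-]  L5: P0=M P1=I P2=I P3=I  mem[L5]=70
14. P2: load  L3  bus=[BusRd]  L3: P0=I P1=S P2=S P3=S  mem[L3]=60
15. P1: store L3 := 91  bus=[BusRdX]  L3: P0=I P1=M P2=I P3=I  mem[L3]=60
16. P0: store L4 := 8  bus=[BusRdX]  L4: P0=M P1=I P2=I P3=I  mem[L4]=90
17. P3: load  L7  bus=[BusRd]  L7: P0=I P1=I P2=I P3=S  mem[L7]=80
18. P2: load  L5  bus=[BusRd,Flush]  L5: P0=S P1=I P2=S P3=I  mem[L5]=62
19. P3: load  L2  bus=[BusRd]  L2: P0=I P1=S P2=I P3=S  mem[L2]=0
20. P0: store L0 := 80  bus=[-]  L0: P0=M P1=I P2=I P3=I  mem[L0]=10
21. P2: load  L5  bus=[-]  L5: P0=S P1=I P2=S P3=I  mem[L5]=62
22. P1: load  L1  bus=[BusRd]  L1: P0=I P1=S P2=S P3=S  mem[L1]=4
23. P3: load  L1  bus=[-]  L1: P0=I P1=S P2=S P3=S  mem[L1]=4
24. P2: load  L6  bus=[BusRd,Flush]  L6: P0=S P1=I P2=S P3=I  mem[L6]=47
25. P3: load  L1  bus=[-]  L1: P0=I P1=S P2=S P3=S  mem[L1]=4

memory[L6] = 47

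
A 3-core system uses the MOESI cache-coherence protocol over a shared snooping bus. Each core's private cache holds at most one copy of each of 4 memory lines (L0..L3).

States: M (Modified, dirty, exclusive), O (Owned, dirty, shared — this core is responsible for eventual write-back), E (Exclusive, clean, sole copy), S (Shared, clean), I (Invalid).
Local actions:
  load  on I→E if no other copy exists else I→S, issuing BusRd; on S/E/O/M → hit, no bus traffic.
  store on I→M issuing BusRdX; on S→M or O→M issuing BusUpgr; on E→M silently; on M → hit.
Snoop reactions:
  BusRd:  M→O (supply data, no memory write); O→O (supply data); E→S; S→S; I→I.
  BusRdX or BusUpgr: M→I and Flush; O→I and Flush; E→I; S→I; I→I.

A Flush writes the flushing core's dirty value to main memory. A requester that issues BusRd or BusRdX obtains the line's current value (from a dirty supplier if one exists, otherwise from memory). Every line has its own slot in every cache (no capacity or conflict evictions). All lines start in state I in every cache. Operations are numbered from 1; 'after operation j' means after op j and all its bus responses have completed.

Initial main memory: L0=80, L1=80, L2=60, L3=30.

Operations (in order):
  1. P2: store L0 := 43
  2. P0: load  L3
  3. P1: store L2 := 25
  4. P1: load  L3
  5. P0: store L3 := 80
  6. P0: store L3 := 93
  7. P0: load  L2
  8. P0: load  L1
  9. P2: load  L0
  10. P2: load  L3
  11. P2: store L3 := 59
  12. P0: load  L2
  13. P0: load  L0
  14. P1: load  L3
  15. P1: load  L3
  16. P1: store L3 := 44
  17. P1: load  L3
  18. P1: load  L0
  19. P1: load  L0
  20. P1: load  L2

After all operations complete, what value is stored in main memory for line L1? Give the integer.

memory[L1] = 80

  op1 P2: store L0 := 43 → I/I/M on L0; bus BusRdX; mem=80
  op2 P0: load  L3 → E/I/I on L3; bus BusRd; mem=30
  op3 P1: store L2 := 25 → I/M/I on L2; bus BusRdX; mem=60
  op4 P1: load  L3 → S/S/I on L3; bus BusRd; mem=30
  op5 P0: store L3 := 80 → M/I/I on L3; bus BusUpgr; mem=30
  op6 P0: store L3 := 93 → M/I/I on L3; bus (none); mem=30
  op7 P0: load  L2 → S/O/I on L2; bus BusRd; mem=60
  op8 P0: load  L1 → E/I/I on L1; bus BusRd; mem=80
  op9 P2: load  L0 → I/I/M on L0; bus (none); mem=80
  op10 P2: load  L3 → O/I/S on L3; bus BusRd; mem=30
  op11 P2: store L3 := 59 → I/I/M on L3; bus BusUpgr Flush; mem=93
  op12 P0: load  L2 → S/O/I on L2; bus (none); mem=60
  op13 P0: load  L0 → S/I/O on L0; bus BusRd; mem=80
  op14 P1: load  L3 → I/S/O on L3; bus BusRd; mem=93
  op15 P1: load  L3 → I/S/O on L3; bus (none); mem=93
  op16 P1: store L3 := 44 → I/M/I on L3; bus BusUpgr Flush; mem=59
  op17 P1: load  L3 → I/M/I on L3; bus (none); mem=59
  op18 P1: load  L0 → S/S/O on L0; bus BusRd; mem=80
  op19 P1: load  L0 → S/S/O on L0; bus (none); mem=80
  op20 P1: load  L2 → S/O/I on L2; bus (none); mem=60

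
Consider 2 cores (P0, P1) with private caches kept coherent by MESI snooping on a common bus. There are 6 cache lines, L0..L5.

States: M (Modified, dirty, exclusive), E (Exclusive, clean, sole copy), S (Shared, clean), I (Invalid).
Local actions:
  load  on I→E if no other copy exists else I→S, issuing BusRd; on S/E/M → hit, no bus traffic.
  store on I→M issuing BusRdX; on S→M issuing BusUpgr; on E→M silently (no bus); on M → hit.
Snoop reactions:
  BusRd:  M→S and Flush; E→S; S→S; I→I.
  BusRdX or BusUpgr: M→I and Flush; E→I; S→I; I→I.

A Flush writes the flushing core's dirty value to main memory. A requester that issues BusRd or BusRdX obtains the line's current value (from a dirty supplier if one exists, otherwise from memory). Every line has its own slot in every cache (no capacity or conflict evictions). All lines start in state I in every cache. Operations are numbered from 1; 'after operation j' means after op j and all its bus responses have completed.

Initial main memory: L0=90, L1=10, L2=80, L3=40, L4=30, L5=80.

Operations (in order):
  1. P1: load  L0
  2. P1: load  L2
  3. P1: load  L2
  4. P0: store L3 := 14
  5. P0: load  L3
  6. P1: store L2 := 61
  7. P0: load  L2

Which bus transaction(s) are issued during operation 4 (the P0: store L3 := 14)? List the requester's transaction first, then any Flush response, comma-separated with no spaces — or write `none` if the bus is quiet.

step 1: P1: load  L0  ⟶  IE  (L0)  txn=BusRd  M[L0]=90
step 2: P1: load  L2  ⟶  IE  (L2)  txn=BusRd  M[L2]=80
step 3: P1: load  L2  ⟶  IE  (L2)  txn=∅  M[L2]=80
step 4: P0: store L3 := 14  ⟶  MI  (L3)  txn=BusRdX  M[L3]=40
step 5: P0: load  L3  ⟶  MI  (L3)  txn=∅  M[L3]=40
step 6: P1: store L2 := 61  ⟶  IM  (L2)  txn=∅  M[L2]=80
step 7: P0: load  L2  ⟶  SS  (L2)  txn=BusRd+Flush  M[L2]=61

bus = BusRdX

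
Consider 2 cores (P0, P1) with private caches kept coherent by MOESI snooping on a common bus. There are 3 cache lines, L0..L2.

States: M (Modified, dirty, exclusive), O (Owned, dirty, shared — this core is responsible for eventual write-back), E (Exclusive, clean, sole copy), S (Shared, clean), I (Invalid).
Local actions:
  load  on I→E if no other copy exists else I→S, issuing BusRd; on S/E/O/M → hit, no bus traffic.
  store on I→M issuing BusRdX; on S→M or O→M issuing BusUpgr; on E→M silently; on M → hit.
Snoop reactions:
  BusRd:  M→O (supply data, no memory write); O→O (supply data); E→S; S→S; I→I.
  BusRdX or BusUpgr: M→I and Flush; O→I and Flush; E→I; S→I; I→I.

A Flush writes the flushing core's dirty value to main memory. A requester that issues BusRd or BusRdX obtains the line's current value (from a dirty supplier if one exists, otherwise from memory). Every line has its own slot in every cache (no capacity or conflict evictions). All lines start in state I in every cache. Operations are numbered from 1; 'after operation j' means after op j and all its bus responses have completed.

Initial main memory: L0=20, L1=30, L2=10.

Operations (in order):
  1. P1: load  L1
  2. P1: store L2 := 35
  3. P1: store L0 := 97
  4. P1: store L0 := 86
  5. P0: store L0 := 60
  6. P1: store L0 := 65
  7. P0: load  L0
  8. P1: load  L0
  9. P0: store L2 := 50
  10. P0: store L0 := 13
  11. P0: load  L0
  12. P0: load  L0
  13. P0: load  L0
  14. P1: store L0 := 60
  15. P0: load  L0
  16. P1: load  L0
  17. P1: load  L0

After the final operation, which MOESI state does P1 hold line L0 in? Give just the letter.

state = O

1. P1: load  L1  bus=[BusRd]  L1: P0=I P1=E  mem[L1]=30
2. P1: store L2 := 35  bus=[BusRdX]  L2: P0=I P1=M  mem[L2]=10
3. P1: store L0 := 97  bus=[BusRdX]  L0: P0=I P1=M  mem[L0]=20
4. P1: store L0 := 86  bus=[-]  L0: P0=I P1=M  mem[L0]=20
5. P0: store L0 := 60  bus=[BusRdX,Flush]  L0: P0=M P1=I  mem[L0]=86
6. P1: store L0 := 65  bus=[BusRdX,Flush]  L0: P0=I P1=M  mem[L0]=60
7. P0: load  L0  bus=[BusRd]  L0: P0=S P1=O  mem[L0]=60
8. P1: load  L0  bus=[-]  L0: P0=S P1=O  mem[L0]=60
9. P0: store L2 := 50  bus=[BusRdX,Flush]  L2: P0=M P1=I  mem[L2]=35
10. P0: store L0 := 13  bus=[BusUpgr,Flush]  L0: P0=M P1=I  mem[L0]=65
11. P0: load  L0  bus=[-]  L0: P0=M P1=I  mem[L0]=65
12. P0: load  L0  bus=[-]  L0: P0=M P1=I  mem[L0]=65
13. P0: load  L0  bus=[-]  L0: P0=M P1=I  mem[L0]=65
14. P1: store L0 := 60  bus=[BusRdX,Flush]  L0: P0=I P1=M  mem[L0]=13
15. P0: load  L0  bus=[BusRd]  L0: P0=S P1=O  mem[L0]=13
16. P1: load  L0  bus=[-]  L0: P0=S P1=O  mem[L0]=13
17. P1: load  L0  bus=[-]  L0: P0=S P1=O  mem[L0]=13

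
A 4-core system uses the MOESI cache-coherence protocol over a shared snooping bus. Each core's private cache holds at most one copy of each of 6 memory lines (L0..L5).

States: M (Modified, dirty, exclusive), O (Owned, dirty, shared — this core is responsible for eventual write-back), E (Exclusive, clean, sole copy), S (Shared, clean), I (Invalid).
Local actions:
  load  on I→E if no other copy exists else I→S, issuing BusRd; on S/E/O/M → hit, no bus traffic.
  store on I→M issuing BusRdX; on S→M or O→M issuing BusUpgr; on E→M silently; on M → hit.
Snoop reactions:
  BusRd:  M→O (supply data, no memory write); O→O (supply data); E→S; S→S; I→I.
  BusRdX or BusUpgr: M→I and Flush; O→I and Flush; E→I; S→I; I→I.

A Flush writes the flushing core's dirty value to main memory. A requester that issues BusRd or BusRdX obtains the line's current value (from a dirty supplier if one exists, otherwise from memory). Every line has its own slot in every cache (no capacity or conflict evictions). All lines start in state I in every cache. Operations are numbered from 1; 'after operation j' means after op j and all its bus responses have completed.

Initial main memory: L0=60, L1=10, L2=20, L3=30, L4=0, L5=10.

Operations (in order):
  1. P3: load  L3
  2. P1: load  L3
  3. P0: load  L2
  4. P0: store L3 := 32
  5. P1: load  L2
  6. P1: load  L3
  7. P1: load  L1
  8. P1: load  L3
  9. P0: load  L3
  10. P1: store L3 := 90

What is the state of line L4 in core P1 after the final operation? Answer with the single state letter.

1. P3: load  L3  bus=[BusRd]  L3: P0=I P1=I P2=I P3=E  mem[L3]=30
2. P1: load  L3  bus=[BusRd]  L3: P0=I P1=S P2=I P3=S  mem[L3]=30
3. P0: load  L2  bus=[BusRd]  L2: P0=E P1=I P2=I P3=I  mem[L2]=20
4. P0: store L3 := 32  bus=[BusRdX]  L3: P0=M P1=I P2=I P3=I  mem[L3]=30
5. P1: load  L2  bus=[BusRd]  L2: P0=S P1=S P2=I P3=I  mem[L2]=20
6. P1: load  L3  bus=[BusRd]  L3: P0=O P1=S P2=I P3=I  mem[L3]=30
7. P1: load  L1  bus=[BusRd]  L1: P0=I P1=E P2=I P3=I  mem[L1]=10
8. P1: load  L3  bus=[-]  L3: P0=O P1=S P2=I P3=I  mem[L3]=30
9. P0: load  L3  bus=[-]  L3: P0=O P1=S P2=I P3=I  mem[L3]=30
10. P1: store L3 := 90  bus=[BusUpgr,Flush]  L3: P0=I P1=M P2=I P3=I  mem[L3]=32

state = I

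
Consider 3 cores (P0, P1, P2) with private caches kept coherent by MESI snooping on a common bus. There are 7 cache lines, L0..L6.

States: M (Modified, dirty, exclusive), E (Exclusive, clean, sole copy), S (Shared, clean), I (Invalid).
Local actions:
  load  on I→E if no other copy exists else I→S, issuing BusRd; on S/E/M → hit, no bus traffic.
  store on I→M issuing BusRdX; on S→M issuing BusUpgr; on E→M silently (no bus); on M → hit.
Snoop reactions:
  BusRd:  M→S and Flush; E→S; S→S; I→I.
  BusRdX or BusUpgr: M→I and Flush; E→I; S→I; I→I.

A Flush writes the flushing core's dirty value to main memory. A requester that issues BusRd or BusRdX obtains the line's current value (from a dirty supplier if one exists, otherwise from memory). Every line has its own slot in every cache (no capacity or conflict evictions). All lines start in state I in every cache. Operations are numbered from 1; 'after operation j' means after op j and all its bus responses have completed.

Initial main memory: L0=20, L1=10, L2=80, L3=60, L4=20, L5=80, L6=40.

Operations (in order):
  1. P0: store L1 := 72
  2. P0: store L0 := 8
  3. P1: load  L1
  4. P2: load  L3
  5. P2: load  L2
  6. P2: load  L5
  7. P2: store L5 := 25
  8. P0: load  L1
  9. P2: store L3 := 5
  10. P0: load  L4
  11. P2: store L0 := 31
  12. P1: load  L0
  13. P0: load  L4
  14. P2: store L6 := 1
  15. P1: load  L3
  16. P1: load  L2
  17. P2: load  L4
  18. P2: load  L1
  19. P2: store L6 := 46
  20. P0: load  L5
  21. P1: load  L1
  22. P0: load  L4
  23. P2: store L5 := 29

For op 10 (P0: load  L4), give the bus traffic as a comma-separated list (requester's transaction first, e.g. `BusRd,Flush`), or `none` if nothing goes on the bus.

step 1: P0: store L1 := 72  ⟶  MII  (L1)  txn=BusRdX  M[L1]=10
step 2: P0: store L0 := 8  ⟶  MII  (L0)  txn=BusRdX  M[L0]=20
step 3: P1: load  L1  ⟶  SSI  (L1)  txn=BusRd+Flush  M[L1]=72
step 4: P2: load  L3  ⟶  IIE  (L3)  txn=BusRd  M[L3]=60
step 5: P2: load  L2  ⟶  IIE  (L2)  txn=BusRd  M[L2]=80
step 6: P2: load  L5  ⟶  IIE  (L5)  txn=BusRd  M[L5]=80
step 7: P2: store L5 := 25  ⟶  IIM  (L5)  txn=∅  M[L5]=80
step 8: P0: load  L1  ⟶  SSI  (L1)  txn=∅  M[L1]=72
step 9: P2: store L3 := 5  ⟶  IIM  (L3)  txn=∅  M[L3]=60
step 10: P0: load  L4  ⟶  EII  (L4)  txn=BusRd  M[L4]=20
step 11: P2: store L0 := 31  ⟶  IIM  (L0)  txn=BusRdX+Flush  M[L0]=8
step 12: P1: load  L0  ⟶  ISS  (L0)  txn=BusRd+Flush  M[L0]=31
step 13: P0: load  L4  ⟶  EII  (L4)  txn=∅  M[L4]=20
step 14: P2: store L6 := 1  ⟶  IIM  (L6)  txn=BusRdX  M[L6]=40
step 15: P1: load  L3  ⟶  ISS  (L3)  txn=BusRd+Flush  M[L3]=5
step 16: P1: load  L2  ⟶  ISS  (L2)  txn=BusRd  M[L2]=80
step 17: P2: load  L4  ⟶  SIS  (L4)  txn=BusRd  M[L4]=20
step 18: P2: load  L1  ⟶  SSS  (L1)  txn=BusRd  M[L1]=72
step 19: P2: store L6 := 46  ⟶  IIM  (L6)  txn=∅  M[L6]=40
step 20: P0: load  L5  ⟶  SIS  (L5)  txn=BusRd+Flush  M[L5]=25
step 21: P1: load  L1  ⟶  SSS  (L1)  txn=∅  M[L1]=72
step 22: P0: load  L4  ⟶  SIS  (L4)  txn=∅  M[L4]=20
step 23: P2: store L5 := 29  ⟶  IIM  (L5)  txn=BusUpgr  M[L5]=25

bus = BusRd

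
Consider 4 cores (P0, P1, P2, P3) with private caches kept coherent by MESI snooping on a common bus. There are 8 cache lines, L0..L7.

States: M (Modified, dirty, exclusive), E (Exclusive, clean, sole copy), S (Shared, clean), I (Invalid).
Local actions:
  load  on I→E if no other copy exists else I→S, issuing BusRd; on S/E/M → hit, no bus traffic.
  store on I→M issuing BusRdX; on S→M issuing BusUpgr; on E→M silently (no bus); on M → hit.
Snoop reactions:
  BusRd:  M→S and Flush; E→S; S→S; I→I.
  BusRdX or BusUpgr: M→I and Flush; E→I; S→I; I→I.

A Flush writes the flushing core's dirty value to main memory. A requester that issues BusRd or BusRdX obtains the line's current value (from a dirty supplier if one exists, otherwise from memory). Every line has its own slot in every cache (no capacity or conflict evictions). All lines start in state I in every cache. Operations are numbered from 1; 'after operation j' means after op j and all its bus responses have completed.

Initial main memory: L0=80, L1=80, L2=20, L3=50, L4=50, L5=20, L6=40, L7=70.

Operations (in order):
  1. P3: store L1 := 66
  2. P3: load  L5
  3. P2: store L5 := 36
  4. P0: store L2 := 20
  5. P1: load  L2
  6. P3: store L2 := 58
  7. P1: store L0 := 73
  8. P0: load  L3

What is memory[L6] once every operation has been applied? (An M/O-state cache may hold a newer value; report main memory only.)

memory[L6] = 40

  op1 P3: store L1 := 66 → I/I/I/M on L1; bus BusRdX; mem=80
  op2 P3: load  L5 → I/I/I/E on L5; bus BusRd; mem=20
  op3 P2: store L5 := 36 → I/I/M/I on L5; bus BusRdX; mem=20
  op4 P0: store L2 := 20 → M/I/I/I on L2; bus BusRdX; mem=20
  op5 P1: load  L2 → S/S/I/I on L2; bus BusRd Flush; mem=20
  op6 P3: store L2 := 58 → I/I/I/M on L2; bus BusRdX; mem=20
  op7 P1: store L0 := 73 → I/M/I/I on L0; bus BusRdX; mem=80
  op8 P0: load  L3 → E/I/I/I on L3; bus BusRd; mem=50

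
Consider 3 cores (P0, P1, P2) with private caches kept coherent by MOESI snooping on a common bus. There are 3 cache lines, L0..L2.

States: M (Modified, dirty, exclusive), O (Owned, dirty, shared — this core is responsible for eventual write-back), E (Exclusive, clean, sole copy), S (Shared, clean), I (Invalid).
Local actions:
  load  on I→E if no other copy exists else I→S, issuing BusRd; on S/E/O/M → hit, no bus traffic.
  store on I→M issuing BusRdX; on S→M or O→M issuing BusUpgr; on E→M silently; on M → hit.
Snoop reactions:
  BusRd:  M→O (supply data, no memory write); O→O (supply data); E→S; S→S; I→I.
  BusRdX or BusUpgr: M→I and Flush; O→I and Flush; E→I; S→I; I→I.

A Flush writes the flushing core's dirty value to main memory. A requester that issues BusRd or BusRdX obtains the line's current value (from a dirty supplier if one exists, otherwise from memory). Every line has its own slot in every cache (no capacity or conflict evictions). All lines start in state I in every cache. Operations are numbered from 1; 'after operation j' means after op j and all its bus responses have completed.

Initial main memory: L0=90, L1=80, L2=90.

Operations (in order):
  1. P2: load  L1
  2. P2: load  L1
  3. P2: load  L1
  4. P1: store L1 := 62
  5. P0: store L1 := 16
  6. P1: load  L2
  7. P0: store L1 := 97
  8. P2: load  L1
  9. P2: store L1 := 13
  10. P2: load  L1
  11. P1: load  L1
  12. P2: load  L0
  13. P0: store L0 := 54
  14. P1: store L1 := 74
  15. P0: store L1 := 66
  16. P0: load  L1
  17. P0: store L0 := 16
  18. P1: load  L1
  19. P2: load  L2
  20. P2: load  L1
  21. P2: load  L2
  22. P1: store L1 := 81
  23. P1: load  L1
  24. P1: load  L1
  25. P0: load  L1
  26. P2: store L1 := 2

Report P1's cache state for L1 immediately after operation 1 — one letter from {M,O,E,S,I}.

state = I

[1] P2: load  L1 | P0:I, P1:I, P2:E(80) | bus: BusRd
[2] P2: load  L1 | P0:I, P1:I, P2:E(80) | bus: none
[3] P2: load  L1 | P0:I, P1:I, P2:E(80) | bus: none
[4] P1: store L1 := 62 | P0:I, P1:M(62), P2:I | bus: BusRdX
[5] P0: store L1 := 16 | P0:M(16), P1:I, P2:I | bus: BusRdX,Flush
[6] P1: load  L2 | P0:I, P1:E(90), P2:I | bus: BusRd
[7] P0: store L1 := 97 | P0:M(97), P1:I, P2:I | bus: none
[8] P2: load  L1 | P0:O(97), P1:I, P2:S(97) | bus: BusRd
[9] P2: store L1 := 13 | P0:I, P1:I, P2:M(13) | bus: BusUpgr,Flush
[10] P2: load  L1 | P0:I, P1:I, P2:M(13) | bus: none
[11] P1: load  L1 | P0:I, P1:S(13), P2:O(13) | bus: BusRd
[12] P2: load  L0 | P0:I, P1:I, P2:E(90) | bus: BusRd
[13] P0: store L0 := 54 | P0:M(54), P1:I, P2:I | bus: BusRdX
[14] P1: store L1 := 74 | P0:I, P1:M(74), P2:I | bus: BusUpgr,Flush
[15] P0: store L1 := 66 | P0:M(66), P1:I, P2:I | bus: BusRdX,Flush
[16] P0: load  L1 | P0:M(66), P1:I, P2:I | bus: none
[17] P0: store L0 := 16 | P0:M(16), P1:I, P2:I | bus: none
[18] P1: load  L1 | P0:O(66), P1:S(66), P2:I | bus: BusRd
[19] P2: load  L2 | P0:I, P1:S(90), P2:S(90) | bus: BusRd
[20] P2: load  L1 | P0:O(66), P1:S(66), P2:S(66) | bus: BusRd
[21] P2: load  L2 | P0:I, P1:S(90), P2:S(90) | bus: none
[22] P1: store L1 := 81 | P0:I, P1:M(81), P2:I | bus: BusUpgr,Flush
[23] P1: load  L1 | P0:I, P1:M(81), P2:I | bus: none
[24] P1: load  L1 | P0:I, P1:M(81), P2:I | bus: none
[25] P0: load  L1 | P0:S(81), P1:O(81), P2:I | bus: BusRd
[26] P2: store L1 := 2 | P0:I, P1:I, P2:M(2) | bus: BusRdX,Flush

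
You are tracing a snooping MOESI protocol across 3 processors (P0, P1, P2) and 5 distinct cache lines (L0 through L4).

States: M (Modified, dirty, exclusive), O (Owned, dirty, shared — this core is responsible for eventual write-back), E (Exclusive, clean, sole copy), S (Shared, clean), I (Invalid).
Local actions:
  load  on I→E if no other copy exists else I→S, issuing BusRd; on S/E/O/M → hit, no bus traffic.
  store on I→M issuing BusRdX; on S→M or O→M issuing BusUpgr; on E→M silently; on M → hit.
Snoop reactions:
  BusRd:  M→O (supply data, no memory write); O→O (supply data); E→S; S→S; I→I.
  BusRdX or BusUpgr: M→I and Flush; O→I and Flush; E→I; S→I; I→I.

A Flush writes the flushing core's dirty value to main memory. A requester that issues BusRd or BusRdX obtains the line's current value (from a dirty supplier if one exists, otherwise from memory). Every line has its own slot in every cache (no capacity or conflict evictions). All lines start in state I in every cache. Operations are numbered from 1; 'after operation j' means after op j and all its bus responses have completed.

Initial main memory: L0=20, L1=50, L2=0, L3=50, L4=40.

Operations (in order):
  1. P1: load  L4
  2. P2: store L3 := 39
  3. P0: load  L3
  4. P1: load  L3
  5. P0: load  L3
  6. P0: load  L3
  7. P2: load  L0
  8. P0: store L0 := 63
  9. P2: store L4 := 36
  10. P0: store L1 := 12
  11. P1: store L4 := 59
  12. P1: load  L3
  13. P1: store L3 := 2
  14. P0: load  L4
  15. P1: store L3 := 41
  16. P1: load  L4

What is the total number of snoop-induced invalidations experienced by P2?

invalidations = 3

1. P1: load  L4  bus=[BusRd]  L4: P0=I P1=E P2=I  mem[L4]=40
2. P2: store L3 := 39  bus=[BusRdX]  L3: P0=I P1=I P2=M  mem[L3]=50
3. P0: load  L3  bus=[BusRd]  L3: P0=S P1=I P2=O  mem[L3]=50
4. P1: load  L3  bus=[BusRd]  L3: P0=S P1=S P2=O  mem[L3]=50
5. P0: load  L3  bus=[-]  L3: P0=S P1=S P2=O  mem[L3]=50
6. P0: load  L3  bus=[-]  L3: P0=S P1=S P2=O  mem[L3]=50
7. P2: load  L0  bus=[BusRd]  L0: P0=I P1=I P2=E  mem[L0]=20
8. P0: store L0 := 63  bus=[BusRdX]  L0: P0=M P1=I P2=I  mem[L0]=20
9. P2: store L4 := 36  bus=[BusRdX]  L4: P0=I P1=I P2=M  mem[L4]=40
10. P0: store L1 := 12  bus=[BusRdX]  L1: P0=M P1=I P2=I  mem[L1]=50
11. P1: store L4 := 59  bus=[BusRdX,Flush]  L4: P0=I P1=M P2=I  mem[L4]=36
12. P1: load  L3  bus=[-]  L3: P0=S P1=S P2=O  mem[L3]=50
13. P1: store L3 := 2  bus=[BusUpgr,Flush]  L3: P0=I P1=M P2=I  mem[L3]=39
14. P0: load  L4  bus=[BusRd]  L4: P0=S P1=O P2=I  mem[L4]=36
15. P1: store L3 := 41  bus=[-]  L3: P0=I P1=M P2=I  mem[L3]=39
16. P1: load  L4  bus=[-]  L4: P0=S P1=O P2=I  mem[L4]=36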